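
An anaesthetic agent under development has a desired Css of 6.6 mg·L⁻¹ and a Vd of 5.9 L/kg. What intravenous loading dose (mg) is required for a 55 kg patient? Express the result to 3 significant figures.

2140 mg

Vd(total) = 55 kg × 5.9 L/kg = 324.5 L
LD = Vd × C = 324.5 × 6.600 = 2142 mg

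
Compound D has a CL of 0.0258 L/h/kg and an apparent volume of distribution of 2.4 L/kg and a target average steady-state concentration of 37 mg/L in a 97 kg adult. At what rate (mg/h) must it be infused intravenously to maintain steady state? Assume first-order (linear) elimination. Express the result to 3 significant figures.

CL = 0.0258 L/h/kg × 97 kg = 2.503 L/h
R₀ = 2.503 × 37 = 92.61 mg/h

92.6 mg/h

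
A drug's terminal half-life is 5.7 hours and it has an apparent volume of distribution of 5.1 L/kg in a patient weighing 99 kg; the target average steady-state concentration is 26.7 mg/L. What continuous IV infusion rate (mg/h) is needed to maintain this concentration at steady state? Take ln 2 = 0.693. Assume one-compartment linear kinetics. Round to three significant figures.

1640 mg/h

Total Vd = 5.1 × 99 = 504.9 L
CL = ln 2 · Vd / t½ = 0.693 × 504.9 / 5.7 = 61.39 L/h
Infusion rate = CL × Css = 61.39 × 26.7 = 1639 mg/h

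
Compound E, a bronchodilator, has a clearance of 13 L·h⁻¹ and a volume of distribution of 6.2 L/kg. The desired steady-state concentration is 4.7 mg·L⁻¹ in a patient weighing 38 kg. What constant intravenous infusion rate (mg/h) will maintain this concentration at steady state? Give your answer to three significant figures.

61.1 mg/h

R₀ = 13.00 × 4.7 = 61.10 mg/h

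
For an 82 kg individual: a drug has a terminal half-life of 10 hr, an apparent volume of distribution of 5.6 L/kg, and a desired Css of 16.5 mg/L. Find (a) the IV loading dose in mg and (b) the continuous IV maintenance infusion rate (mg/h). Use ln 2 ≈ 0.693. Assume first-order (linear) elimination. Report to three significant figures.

Total Vd = 5.6 × 82 = 459.2 L
LD = Vd × C = 459.2 × 16.5 = 7577 mg
CL = 0.693 × Vd / t½ = 0.693 × 459.2 / 10 = 31.82 L/h
Infusion rate = CL × Css = 31.82 × 16.5 = 525.0 mg/h

(a) 7580 mg; (b) 525 mg/h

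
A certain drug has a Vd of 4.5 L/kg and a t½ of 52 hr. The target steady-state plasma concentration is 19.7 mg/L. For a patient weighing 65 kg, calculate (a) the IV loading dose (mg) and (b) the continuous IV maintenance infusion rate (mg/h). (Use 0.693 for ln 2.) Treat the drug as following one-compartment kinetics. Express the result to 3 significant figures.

Vd(total) = 65 kg × 4.5 L/kg = 292.5 L
LD = Vd × C = 292.5 × 19.7 = 5762 mg
CL = 0.693 × Vd / t½ = 0.693 × 292.5 / 52 = 3.898 L/h
Infusion rate = CL × Css = 3.898 × 19.7 = 76.79 mg/h

(a) 5760 mg; (b) 76.8 mg/h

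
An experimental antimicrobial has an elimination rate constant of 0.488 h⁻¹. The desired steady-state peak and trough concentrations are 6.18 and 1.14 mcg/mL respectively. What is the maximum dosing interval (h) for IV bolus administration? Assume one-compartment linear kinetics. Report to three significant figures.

3.46 h

Between IV bolus doses, concentration decays as C = C₀·e^(−kτ), so C_peak/C_trough = e^(kτ).
τ_max = ln(C_peak/C_trough) / k = ln(6.18/1.14) / 0.4880 = 1.690 / 0.4880 = 3.463 h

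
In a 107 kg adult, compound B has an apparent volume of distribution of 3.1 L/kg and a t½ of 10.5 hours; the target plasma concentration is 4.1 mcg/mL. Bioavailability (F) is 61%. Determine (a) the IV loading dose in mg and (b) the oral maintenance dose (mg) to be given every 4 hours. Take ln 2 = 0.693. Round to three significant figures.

(a) 1360 mg; (b) 589 mg

Vd = 3.1 L/kg × 107 kg = 331.7 L
LD = Vd × C = 331.7 × 4.1 = 1360 mg
CL = 0.693 × Vd / t½ = 0.693 × 331.7 / 10.5 = 21.89 L/h
D = CL × Css × τ / F = 21.89 × 4.1 × 4 / 0.61 = 588.5 mg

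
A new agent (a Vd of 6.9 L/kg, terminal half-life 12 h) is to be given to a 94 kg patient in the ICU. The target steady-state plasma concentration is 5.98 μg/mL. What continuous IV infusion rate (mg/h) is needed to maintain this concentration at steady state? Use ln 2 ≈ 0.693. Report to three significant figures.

224 mg/h

Total Vd = 6.9 × 94 = 648.6 L
CL = 0.693 × Vd / t½ = 0.693 × 648.6 / 12 = 37.46 L/h
Infusion rate = CL × Css = 37.46 × 5.98 = 224.0 mg/h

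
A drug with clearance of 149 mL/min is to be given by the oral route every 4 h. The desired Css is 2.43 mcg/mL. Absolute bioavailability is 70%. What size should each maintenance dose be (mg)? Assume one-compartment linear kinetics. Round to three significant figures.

CL = 149 mL/min = 149 × 0.06 = 8.940 L/h
D = CL × Css × τ / F = 8.940 × 2.43 × 4 / 0.7 = 124.1 mg

124 mg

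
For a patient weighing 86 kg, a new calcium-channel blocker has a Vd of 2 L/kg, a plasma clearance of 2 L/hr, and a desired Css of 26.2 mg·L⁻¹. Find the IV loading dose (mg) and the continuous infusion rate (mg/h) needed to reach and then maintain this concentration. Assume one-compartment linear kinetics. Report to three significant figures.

(a) 4510 mg; (b) 52.4 mg/h

Vd = 2 L/kg × 86 kg = 172.0 L
Loading dose = Vd × C = 172.0 × 26.2 = 4506 mg
Maintenance infusion rate = CL × Css = 2.000 × 26.2 = 52.40 mg/h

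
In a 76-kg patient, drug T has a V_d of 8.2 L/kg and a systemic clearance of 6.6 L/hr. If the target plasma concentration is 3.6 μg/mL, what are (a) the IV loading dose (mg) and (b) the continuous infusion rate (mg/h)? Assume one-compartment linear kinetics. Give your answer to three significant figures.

Vd(total) = 76 kg × 8.2 L/kg = 623.2 L
Loading: fill Vd to C_target → 623.2 L × 3.6 mg/L = 2244 mg
Maintenance infusion rate = CL × Css = 6.600 × 3.6 = 23.76 mg/h

(a) 2240 mg; (b) 23.8 mg/h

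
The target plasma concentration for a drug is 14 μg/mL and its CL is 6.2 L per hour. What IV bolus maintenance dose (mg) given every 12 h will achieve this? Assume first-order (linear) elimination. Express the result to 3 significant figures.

D = CL × Css × τ = 6.200 × 14 × 12 = 1042 mg

1040 mg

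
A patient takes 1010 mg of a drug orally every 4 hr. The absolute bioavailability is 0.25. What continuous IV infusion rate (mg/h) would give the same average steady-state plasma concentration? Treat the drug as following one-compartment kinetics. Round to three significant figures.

63.1 mg/h

Equivalent systemic input: infusion rate = F·D/τ.
Rate = 0.25 × 1010 / 4 = 63.13 mg/h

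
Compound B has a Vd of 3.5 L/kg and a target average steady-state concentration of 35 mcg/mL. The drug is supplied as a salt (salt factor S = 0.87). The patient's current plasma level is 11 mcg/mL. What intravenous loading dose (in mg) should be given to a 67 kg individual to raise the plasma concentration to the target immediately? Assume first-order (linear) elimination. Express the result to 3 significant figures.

Vd(total) = 67 kg × 3.5 L/kg = 234.5 L
Concentration deficit ΔC = 35 − 11 = 24.00 mg/L
LD = Vd × ΔC / S = 234.5 × 24.00 / 0.87 = 6469 mg

6470 mg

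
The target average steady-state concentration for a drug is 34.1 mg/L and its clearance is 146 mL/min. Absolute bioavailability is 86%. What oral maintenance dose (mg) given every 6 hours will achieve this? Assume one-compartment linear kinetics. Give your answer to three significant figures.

2080 mg

CL = 146 mL/min × 60/1000 = 8.760 L/h
D = CL × Css × τ / F = 8.760 × 34.1 × 6 / 0.86 = 2084 mg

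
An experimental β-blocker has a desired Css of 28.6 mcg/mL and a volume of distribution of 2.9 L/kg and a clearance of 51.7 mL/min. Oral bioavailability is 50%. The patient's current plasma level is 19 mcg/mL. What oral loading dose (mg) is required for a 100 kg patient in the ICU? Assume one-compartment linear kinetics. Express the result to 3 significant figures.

5570 mg

Vd = 2.9 L/kg × 100 kg = 290.0 L
Loading dose depends on Vd (not clearance): it fills the distribution volume.
Concentration deficit ΔC = 28.6 − 19 = 9.600 mg/L
LD = Vd × ΔC / F = 290.0 × 9.600 / 0.5 = 5568 mg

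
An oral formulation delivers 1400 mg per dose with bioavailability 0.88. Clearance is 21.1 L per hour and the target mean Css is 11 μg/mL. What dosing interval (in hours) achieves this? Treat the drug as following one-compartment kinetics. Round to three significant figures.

F·D/τ = CL·Css → τ = F·D / (CL·Css).
τ = 0.88 × 1400 / (21.1 × 11) = 5.308 h

5.31 h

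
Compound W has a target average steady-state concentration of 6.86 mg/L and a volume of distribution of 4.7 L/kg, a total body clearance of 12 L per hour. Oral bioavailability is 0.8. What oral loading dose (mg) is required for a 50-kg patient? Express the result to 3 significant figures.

Vd(total) = 50 kg × 4.7 L/kg = 235.0 L
LD = Vd × C / F = 235.0 × 6.860 / 0.8 = 2015 mg

2020 mg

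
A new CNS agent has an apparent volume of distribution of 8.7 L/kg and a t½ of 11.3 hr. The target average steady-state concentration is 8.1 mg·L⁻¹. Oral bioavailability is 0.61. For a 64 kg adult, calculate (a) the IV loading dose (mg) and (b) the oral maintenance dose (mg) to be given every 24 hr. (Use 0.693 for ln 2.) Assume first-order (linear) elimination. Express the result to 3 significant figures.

(a) 4510 mg; (b) 10900 mg

Total Vd = 8.7 × 64 = 556.8 L
LD = Vd × C = 556.8 × 8.1 = 4510 mg
CL = 0.693 × Vd / t½ = 0.693 × 556.8 / 11.3 = 34.15 L/h
D = CL × Css × τ / F = 34.15 × 8.1 × 24 / 0.61 = 10880 mg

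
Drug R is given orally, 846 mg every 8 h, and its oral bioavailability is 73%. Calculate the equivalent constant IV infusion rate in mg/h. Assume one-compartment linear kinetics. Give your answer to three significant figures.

77.2 mg/h

Equivalent systemic input: infusion rate = F·D/τ.
Rate = 0.73 × 846 / 8 = 77.20 mg/h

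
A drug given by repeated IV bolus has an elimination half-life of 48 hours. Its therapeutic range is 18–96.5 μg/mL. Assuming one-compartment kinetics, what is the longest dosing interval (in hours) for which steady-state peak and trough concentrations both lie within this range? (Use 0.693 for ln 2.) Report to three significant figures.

k = 0.693 / t½ = 0.693 / 48 = 0.01444 h⁻¹
Between IV bolus doses, concentration decays as C = C₀·e^(−kτ), so C_peak/C_trough = e^(kτ).
τ_max = ln(C_peak/C_trough) / k = ln(96.5/18) / 0.01444 = 1.679 / 0.01444 = 116.3 h

116 h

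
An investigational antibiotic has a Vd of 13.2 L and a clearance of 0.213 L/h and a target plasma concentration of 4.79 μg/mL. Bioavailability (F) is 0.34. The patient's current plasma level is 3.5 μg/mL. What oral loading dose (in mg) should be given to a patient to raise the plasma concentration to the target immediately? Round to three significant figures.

50.1 mg

Loading dose depends on Vd (not clearance): it fills the distribution volume.
Concentration deficit ΔC = 4.79 − 3.5 = 1.290 mg/L
LD = Vd × ΔC / F = 13.20 × 1.290 / 0.34 = 50.08 mg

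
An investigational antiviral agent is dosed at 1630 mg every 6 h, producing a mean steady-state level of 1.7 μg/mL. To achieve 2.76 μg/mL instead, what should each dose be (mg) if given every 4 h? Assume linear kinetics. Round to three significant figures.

1760 mg

With linear kinetics, Css is proportional to dose rate (D/τ) at fixed clearance.
D₂ = D₁ × (Css,target / Css,current) × (τ₂/τ₁) = 1630 × (2.76/1.7) × (4/6) = 1764 mg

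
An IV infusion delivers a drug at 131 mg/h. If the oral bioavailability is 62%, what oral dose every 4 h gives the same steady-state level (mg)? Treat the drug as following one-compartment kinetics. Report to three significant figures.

To maintain the same Css, the systemic dosing rate must be unchanged: F·D/τ = infusion rate.
D = rate × τ / F = 131 × 4 / 0.62 = 845.2 mg

845 mg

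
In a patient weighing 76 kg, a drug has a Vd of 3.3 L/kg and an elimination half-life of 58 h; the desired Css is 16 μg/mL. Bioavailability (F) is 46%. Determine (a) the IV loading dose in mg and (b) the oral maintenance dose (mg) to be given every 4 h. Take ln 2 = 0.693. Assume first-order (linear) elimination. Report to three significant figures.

(a) 4010 mg; (b) 417 mg

Vd = 3.3 L/kg × 76 kg = 250.8 L
LD = Vd × C = 250.8 × 16 = 4013 mg
CL = 0.693 × Vd / t½ = 0.693 × 250.8 / 58 = 2.997 L/h
D = CL × Css × τ / F = 2.997 × 16 × 4 / 0.46 = 417.0 mg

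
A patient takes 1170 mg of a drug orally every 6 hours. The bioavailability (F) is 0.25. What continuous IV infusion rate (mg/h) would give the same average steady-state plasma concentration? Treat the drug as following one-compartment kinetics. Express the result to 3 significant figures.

Equivalent systemic input: infusion rate = F·D/τ.
Rate = 0.25 × 1170 / 6 = 48.75 mg/h

48.8 mg/h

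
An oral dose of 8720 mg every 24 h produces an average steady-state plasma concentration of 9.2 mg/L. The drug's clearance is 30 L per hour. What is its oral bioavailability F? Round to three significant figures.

F·D/τ = CL·Css at steady state → F = CL·Css·τ / D.
F = 30 × 9.2 × 24 / 8720 = 0.760

0.760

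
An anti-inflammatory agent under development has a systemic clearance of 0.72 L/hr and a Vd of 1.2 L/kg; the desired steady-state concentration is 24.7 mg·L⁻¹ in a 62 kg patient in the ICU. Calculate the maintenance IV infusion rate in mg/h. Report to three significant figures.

17.8 mg/h

Rate = CL × Css = 0.7200 × 24.7 = 17.78 mg/h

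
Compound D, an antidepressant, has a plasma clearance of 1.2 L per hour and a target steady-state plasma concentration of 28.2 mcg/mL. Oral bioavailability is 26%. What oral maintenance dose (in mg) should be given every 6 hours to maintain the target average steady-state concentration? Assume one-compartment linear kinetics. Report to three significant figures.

D = CL × Css × τ / F = 1.200 × 28.2 × 6 / 0.26 = 780.9 mg

781 mg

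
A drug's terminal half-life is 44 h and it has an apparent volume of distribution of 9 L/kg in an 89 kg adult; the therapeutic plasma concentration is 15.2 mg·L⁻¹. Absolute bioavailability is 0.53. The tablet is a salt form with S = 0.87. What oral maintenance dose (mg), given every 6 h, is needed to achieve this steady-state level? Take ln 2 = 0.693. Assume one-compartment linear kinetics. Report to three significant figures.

Total Vd = 9 × 89 = 801.0 L
k = 0.693/44 = 0.01575 h⁻¹, so CL = k·Vd = 0.01575 × 801.0 = 12.62 L/h
D = CL × Css × τ / F / S = 12.62 × 15.2 × 6 / 0.53 / 0.87 = 2496 mg

2500 mg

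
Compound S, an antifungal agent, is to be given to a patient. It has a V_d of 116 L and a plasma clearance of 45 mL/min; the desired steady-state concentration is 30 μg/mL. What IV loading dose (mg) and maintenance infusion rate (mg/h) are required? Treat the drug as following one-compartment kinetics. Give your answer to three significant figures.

Loading: fill Vd to C_target → 116.0 L × 30 mg/L = 3480 mg
CL = 45 mL/min × 60/1000 = 2.700 L/h
Maintenance infusion rate = CL × Css = 2.700 × 30 = 81.00 mg/h

(a) 3480 mg; (b) 81.0 mg/h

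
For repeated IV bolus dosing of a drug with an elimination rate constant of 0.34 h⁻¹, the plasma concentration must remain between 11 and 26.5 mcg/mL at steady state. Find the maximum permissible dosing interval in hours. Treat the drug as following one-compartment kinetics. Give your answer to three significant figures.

Between IV bolus doses, concentration decays as C = C₀·e^(−kτ), so C_peak/C_trough = e^(kτ).
τ_max = ln(C_peak/C_trough) / k = ln(26.5/11) / 0.3400 = 0.8792 / 0.3400 = 2.586 h

2.59 h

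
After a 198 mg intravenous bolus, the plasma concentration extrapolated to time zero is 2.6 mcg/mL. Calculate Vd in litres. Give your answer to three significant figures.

76.2 L

Immediately after an IV bolus, C₀ = Dose / Vd, so Vd = Dose / C₀.
Vd = 198 / 2.6 = 76.15 L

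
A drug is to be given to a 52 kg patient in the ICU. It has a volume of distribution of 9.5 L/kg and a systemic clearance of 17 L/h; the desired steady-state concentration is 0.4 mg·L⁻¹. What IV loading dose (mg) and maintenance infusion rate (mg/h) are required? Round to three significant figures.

Vd = 9.5 L/kg × 52 kg = 494.0 L
Loading dose = Vd × C = 494.0 × 0.4 = 197.6 mg
Maintenance infusion rate = CL × Css = 17.00 × 0.4 = 6.800 mg/h

(a) 198 mg; (b) 6.80 mg/h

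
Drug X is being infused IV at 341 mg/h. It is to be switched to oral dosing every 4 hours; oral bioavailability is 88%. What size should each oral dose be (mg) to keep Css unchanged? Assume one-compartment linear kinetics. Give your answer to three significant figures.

1550 mg

To maintain the same Css, the systemic dosing rate must be unchanged: F·D/τ = infusion rate.
D = rate × τ / F = 341 × 4 / 0.88 = 1550 mg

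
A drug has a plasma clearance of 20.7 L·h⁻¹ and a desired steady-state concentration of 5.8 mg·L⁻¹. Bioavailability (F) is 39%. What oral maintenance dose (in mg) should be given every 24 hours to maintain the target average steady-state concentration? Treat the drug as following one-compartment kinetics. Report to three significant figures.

At steady state, dose per interval replaces the amount cleared in that interval: F·D/τ = CL·Css.
D = CL × Css × τ / F = 20.70 × 5.8 × 24 / 0.39 = 7388 mg

7390 mg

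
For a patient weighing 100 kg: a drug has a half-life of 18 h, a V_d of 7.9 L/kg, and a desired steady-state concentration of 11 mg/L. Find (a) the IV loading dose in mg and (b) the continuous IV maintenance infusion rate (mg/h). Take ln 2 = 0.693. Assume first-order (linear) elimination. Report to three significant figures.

(a) 8690 mg; (b) 335 mg/h

Vd(total) = 100 kg × 7.9 L/kg = 790.0 L
LD = Vd × C = 790.0 × 11 = 8690 mg
CL = 0.693 × Vd / t½ = 0.693 × 790.0 / 18 = 30.42 L/h
Infusion rate = CL × Css = 30.42 × 11 = 334.6 mg/h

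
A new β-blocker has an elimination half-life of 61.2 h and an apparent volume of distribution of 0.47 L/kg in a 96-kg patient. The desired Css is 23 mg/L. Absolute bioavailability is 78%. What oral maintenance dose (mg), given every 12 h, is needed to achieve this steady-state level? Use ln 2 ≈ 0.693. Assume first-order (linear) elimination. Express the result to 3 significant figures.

Vd = 0.47 L/kg × 96 kg = 45.12 L
CL = ln 2 · Vd / t½ = 0.693 × 45.12 / 61.2 = 0.5109 L/h
D = CL × Css × τ / F = 0.5109 × 23 × 12 / 0.78 = 180.8 mg

181 mg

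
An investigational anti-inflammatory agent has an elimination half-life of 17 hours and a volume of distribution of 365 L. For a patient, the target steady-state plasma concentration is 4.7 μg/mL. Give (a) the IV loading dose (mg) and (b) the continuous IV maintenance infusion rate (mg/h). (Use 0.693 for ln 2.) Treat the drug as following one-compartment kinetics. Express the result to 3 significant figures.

LD = Vd × C = 365.0 × 4.7 = 1716 mg
CL = 0.693 × Vd / t½ = 0.693 × 365.0 / 17 = 14.88 L/h
Infusion rate = CL × Css = 14.88 × 4.7 = 69.94 mg/h

(a) 1720 mg; (b) 69.9 mg/h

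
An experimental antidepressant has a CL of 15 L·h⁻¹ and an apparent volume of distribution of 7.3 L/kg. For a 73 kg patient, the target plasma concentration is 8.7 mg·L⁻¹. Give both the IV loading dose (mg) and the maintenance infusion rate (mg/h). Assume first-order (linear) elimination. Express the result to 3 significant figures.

Vd = 7.3 L/kg × 73 kg = 532.9 L
LD = Vd · C_target = 532.9 × 8.7 = 4636 mg
Maintenance infusion rate = CL × Css = 15.00 × 8.7 = 130.5 mg/h

(a) 4640 mg; (b) 131 mg/h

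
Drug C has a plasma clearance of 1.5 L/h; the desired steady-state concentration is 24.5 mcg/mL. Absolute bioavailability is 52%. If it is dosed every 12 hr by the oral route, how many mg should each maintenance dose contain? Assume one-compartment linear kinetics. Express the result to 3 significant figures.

848 mg

At steady state, dose per interval replaces the amount cleared in that interval: F·D/τ = CL·Css.
D = CL × Css × τ / F = 1.500 × 24.5 × 12 / 0.52 = 848.1 mg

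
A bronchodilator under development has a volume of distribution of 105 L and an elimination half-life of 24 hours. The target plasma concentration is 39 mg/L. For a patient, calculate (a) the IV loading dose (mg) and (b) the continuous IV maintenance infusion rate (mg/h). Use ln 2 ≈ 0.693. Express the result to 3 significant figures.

LD = Vd × C = 105.0 × 39 = 4095 mg
CL = 0.693 × Vd / t½ = 0.693 × 105.0 / 24 = 3.032 L/h
Infusion rate = CL × Css = 3.032 × 39 = 118.2 mg/h

(a) 4100 mg; (b) 118 mg/h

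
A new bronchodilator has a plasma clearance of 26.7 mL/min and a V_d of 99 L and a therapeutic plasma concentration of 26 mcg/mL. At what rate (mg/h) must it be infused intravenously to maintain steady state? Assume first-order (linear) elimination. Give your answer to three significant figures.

CL = 26.7 mL/min × 60/1000 = 1.602 L/h
R₀ = 1.602 × 26 = 41.65 mg/h

41.7 mg/h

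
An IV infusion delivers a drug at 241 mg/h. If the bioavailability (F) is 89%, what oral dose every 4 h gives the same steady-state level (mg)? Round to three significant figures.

1080 mg

To maintain the same Css, the systemic dosing rate must be unchanged: F·D/τ = infusion rate.
D = rate × τ / F = 241 × 4 / 0.89 = 1083 mg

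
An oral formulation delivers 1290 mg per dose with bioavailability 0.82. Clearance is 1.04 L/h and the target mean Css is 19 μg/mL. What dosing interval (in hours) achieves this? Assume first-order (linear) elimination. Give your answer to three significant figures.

53.5 h

F·D/τ = CL·Css → τ = F·D / (CL·Css).
τ = 0.82 × 1290 / (1.04 × 19) = 53.53 h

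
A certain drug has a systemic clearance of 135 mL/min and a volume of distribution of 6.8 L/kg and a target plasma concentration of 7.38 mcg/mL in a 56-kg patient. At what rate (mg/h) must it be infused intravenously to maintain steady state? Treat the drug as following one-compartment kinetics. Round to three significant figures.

59.8 mg/h

CL = 135 mL/min = 135 × 0.06 = 8.100 L/h
R₀ = 8.100 × 7.38 = 59.78 mg/h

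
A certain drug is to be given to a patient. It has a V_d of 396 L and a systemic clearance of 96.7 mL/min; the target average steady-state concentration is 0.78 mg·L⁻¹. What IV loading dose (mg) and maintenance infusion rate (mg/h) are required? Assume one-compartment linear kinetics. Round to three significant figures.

Loading dose = Vd × C = 396.0 × 0.78 = 308.9 mg
CL = 96.7 mL/min × 60/1000 = 5.802 L/h
Infusion rate = 5.802 L/h × 0.78 mg/L = 4.526 mg/h

(a) 309 mg; (b) 4.53 mg/h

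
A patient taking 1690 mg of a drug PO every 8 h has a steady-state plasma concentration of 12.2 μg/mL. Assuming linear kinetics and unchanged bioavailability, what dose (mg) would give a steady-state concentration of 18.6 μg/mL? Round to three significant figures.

2580 mg

For first-order elimination, Css ∝ F·D/(CL·τ); F and CL are unchanged, so Css ∝ D/τ.
D₂ = D₁ × (Css,target / Css,current) = 1690 × 18.6/12.2 = 2577 mg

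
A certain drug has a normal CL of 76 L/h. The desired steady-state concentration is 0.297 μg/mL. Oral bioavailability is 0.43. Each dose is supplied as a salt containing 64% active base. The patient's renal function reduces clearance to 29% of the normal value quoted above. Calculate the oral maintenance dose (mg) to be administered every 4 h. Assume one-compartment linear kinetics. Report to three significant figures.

Patient clearance = 0.29 × 76.00 = 22.04 L/h
D = CL × Css × τ / F / S = 22.04 × 0.297 × 4 / 0.43 / 0.64 = 95.14 mg

95.1 mg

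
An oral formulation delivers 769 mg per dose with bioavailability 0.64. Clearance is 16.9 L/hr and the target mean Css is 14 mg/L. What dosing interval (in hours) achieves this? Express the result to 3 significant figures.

2.08 h

F·D/τ = CL·Css → τ = F·D / (CL·Css).
τ = 0.64 × 769 / (16.9 × 14) = 2.080 h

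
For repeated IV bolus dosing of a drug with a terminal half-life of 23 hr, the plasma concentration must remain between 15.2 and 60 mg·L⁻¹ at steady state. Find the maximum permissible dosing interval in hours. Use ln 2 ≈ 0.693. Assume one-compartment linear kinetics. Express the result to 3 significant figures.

k = 0.693 / t½ = 0.693 / 23 = 0.03013 h⁻¹
Between IV bolus doses, concentration decays as C = C₀·e^(−kτ), so C_peak/C_trough = e^(kτ).
τ_max = ln(C_peak/C_trough) / k = ln(60/15.2) / 0.03013 = 1.373 / 0.03013 = 45.57 h

45.6 h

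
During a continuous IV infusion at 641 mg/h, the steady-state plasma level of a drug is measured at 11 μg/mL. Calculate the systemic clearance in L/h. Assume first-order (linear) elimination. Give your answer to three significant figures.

At steady state, infusion rate = CL × Css, so CL = rate / Css.
CL = 641 / 11 = 58.27 L/h

58.3 L/h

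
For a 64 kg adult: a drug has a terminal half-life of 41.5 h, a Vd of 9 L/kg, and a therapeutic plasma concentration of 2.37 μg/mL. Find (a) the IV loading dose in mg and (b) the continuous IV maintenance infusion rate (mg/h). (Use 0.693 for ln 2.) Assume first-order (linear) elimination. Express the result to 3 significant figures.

(a) 1370 mg; (b) 22.8 mg/h

Vd(total) = 64 kg × 9 L/kg = 576.0 L
LD = Vd × C = 576.0 × 2.37 = 1365 mg
CL = 0.693 × Vd / t½ = 0.693 × 576.0 / 41.5 = 9.619 L/h
Infusion rate = CL × Css = 9.619 × 2.37 = 22.80 mg/h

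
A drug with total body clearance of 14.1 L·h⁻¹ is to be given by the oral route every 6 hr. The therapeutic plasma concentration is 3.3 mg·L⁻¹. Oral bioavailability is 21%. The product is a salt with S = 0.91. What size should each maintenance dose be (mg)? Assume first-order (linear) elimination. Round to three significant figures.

1460 mg

At steady state, dose per interval replaces the amount cleared in that interval: F·S·D/τ = CL·Css.
D = CL × Css × τ / F / S = 14.10 × 3.3 × 6 / 0.21 / 0.91 = 1461 mg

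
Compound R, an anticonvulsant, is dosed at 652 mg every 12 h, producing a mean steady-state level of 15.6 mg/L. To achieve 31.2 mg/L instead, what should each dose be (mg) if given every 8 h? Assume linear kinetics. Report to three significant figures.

869 mg

With linear kinetics, Css is proportional to dose rate (D/τ) at fixed clearance.
D₂ = D₁ × (Css,target / Css,current) × (τ₂/τ₁) = 652 × (31.2/15.6) × (8/12) = 869.3 mg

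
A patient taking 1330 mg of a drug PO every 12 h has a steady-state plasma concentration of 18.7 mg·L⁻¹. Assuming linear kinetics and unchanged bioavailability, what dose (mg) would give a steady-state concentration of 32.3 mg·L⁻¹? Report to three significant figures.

2300 mg

For first-order elimination, Css ∝ F·D/(CL·τ); F and CL are unchanged, so Css ∝ D/τ.
D₂ = D₁ × (Css,target / Css,current) = 1330 × 32.3/18.7 = 2297 mg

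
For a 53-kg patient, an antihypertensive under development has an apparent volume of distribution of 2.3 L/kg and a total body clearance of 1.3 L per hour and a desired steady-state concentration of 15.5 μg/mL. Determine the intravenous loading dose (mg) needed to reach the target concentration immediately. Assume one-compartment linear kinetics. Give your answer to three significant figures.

Vd = 2.3 L/kg × 53 kg = 121.9 L
The loading dose fills Vd to the target concentration; clearance is irrelevant here.
LD = Vd × C = 121.9 × 15.50 = 1889 mg

1890 mg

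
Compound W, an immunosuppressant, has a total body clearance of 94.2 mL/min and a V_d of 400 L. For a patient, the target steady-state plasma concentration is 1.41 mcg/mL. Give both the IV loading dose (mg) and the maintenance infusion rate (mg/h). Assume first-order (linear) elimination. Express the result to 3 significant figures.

LD = Vd · C_target = 400.0 × 1.41 = 564.0 mg
CL = 94.2 mL/min × 60/1000 = 5.652 L/h
Infusion rate = 5.652 L/h × 1.41 mg/L = 7.969 mg/h

(a) 564 mg; (b) 7.97 mg/h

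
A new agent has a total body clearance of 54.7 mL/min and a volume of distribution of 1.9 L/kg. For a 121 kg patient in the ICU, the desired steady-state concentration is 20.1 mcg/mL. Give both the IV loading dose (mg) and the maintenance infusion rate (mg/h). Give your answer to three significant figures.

(a) 4620 mg; (b) 66.0 mg/h

Vd(total) = 121 kg × 1.9 L/kg = 229.9 L
Loading: fill Vd to C_target → 229.9 L × 20.1 mg/L = 4621 mg
Convert clearance: 54.7 mL/min × 60 min/h ÷ 1000 mL/L = 3.282 L/h
Infusion rate = 3.282 L/h × 20.1 mg/L = 65.97 mg/h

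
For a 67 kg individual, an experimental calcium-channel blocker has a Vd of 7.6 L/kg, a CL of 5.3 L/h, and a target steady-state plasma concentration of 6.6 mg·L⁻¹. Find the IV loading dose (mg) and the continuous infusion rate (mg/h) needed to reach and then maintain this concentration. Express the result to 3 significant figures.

(a) 3360 mg; (b) 35.0 mg/h

Total Vd = 7.6 × 67 = 509.2 L
Loading: fill Vd to C_target → 509.2 L × 6.6 mg/L = 3361 mg
Infusion rate = 5.300 L/h × 6.6 mg/L = 34.98 mg/h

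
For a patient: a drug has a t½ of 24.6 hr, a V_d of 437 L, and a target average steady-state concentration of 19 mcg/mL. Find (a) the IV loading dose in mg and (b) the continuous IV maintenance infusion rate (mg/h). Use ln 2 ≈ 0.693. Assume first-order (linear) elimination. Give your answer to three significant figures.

LD = Vd × C = 437.0 × 19 = 8303 mg
CL = 0.693 × Vd / t½ = 0.693 × 437.0 / 24.6 = 12.31 L/h
Infusion rate = CL × Css = 12.31 × 19 = 233.9 mg/h

(a) 8300 mg; (b) 234 mg/h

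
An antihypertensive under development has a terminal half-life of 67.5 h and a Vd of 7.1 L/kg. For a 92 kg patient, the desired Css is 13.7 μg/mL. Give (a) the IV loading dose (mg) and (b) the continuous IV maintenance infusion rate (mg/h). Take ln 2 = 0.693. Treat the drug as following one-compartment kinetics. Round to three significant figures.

Vd(total) = 92 kg × 7.1 L/kg = 653.2 L
LD = Vd × C = 653.2 × 13.7 = 8949 mg
CL = 0.693 × Vd / t½ = 0.693 × 653.2 / 67.5 = 6.706 L/h
Infusion rate = CL × Css = 6.706 × 13.7 = 91.87 mg/h

(a) 8950 mg; (b) 91.9 mg/h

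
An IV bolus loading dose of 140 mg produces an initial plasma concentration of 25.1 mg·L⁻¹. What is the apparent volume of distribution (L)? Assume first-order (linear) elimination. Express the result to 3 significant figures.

5.58 L

Immediately after an IV bolus, C₀ = Dose / Vd, so Vd = Dose / C₀.
Vd = 140 / 25.1 = 5.578 L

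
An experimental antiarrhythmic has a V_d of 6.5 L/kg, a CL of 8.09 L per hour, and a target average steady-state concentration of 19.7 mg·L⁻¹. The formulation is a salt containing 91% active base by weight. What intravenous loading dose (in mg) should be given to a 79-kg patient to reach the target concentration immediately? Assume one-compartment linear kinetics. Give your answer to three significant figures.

Vd = 6.5 L/kg × 79 kg = 513.5 L
LD = Vd × C / S = 513.5 × 19.70 / 0.91 = 11120 mg

11100 mg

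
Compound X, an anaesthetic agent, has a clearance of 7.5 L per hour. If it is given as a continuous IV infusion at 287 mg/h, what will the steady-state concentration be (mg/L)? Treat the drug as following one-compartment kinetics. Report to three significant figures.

38.3 mg/L

Css = rate / CL = 287 / 7.500 = 38.27 mg/L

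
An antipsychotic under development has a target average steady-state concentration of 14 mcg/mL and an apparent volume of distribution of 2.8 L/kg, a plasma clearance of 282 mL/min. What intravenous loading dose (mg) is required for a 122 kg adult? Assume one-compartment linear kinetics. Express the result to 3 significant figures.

Vd = 2.8 L/kg × 122 kg = 341.6 L
The loading dose fills Vd to the target concentration; clearance is irrelevant here.
LD = Vd × C = 341.6 × 14.00 = 4782 mg

4780 mg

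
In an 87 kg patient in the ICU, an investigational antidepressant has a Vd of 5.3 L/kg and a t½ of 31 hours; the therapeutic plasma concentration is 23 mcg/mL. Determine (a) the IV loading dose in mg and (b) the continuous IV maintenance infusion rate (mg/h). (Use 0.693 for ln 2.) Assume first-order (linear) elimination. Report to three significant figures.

(a) 10600 mg; (b) 237 mg/h

Vd(total) = 87 kg × 5.3 L/kg = 461.1 L
LD = Vd × C = 461.1 × 23 = 10610 mg
CL = 0.693 × Vd / t½ = 0.693 × 461.1 / 31 = 10.31 L/h
Infusion rate = CL × Css = 10.31 × 23 = 237.1 mg/h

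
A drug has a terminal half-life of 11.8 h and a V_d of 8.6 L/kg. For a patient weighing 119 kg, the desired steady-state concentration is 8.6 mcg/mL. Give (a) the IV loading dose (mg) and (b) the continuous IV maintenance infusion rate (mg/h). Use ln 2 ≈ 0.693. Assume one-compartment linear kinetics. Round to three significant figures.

Vd = 8.6 L/kg × 119 kg = 1023 L
LD = Vd × C = 1023 × 8.6 = 8798 mg
CL = 0.693 × Vd / t½ = 0.693 × 1023 / 11.8 = 60.08 L/h
Infusion rate = CL × Css = 60.08 × 8.6 = 516.7 mg/h

(a) 8800 mg; (b) 517 mg/h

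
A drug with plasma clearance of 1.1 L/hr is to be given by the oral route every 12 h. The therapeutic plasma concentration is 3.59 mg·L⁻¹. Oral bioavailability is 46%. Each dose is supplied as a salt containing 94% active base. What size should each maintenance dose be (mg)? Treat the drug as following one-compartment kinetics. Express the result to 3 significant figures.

D = CL × Css × τ / F / S = 1.100 × 3.59 × 12 / 0.46 / 0.94 = 109.6 mg

110 mg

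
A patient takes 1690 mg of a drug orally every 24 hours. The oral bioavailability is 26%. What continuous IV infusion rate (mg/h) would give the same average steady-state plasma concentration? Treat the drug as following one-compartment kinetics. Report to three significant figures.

Equivalent systemic input: infusion rate = F·D/τ.
Rate = 0.26 × 1690 / 24 = 18.31 mg/h

18.3 mg/h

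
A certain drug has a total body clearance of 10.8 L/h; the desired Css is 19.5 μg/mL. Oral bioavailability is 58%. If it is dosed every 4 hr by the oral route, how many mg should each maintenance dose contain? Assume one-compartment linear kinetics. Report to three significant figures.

1450 mg

D = CL × Css × τ / F = 10.80 × 19.5 × 4 / 0.58 = 1452 mg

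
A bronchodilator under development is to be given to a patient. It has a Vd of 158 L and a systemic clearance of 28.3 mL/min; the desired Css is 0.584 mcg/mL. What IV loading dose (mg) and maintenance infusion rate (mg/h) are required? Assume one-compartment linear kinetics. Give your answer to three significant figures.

(a) 92.3 mg; (b) 0.992 mg/h

LD = Vd · C_target = 158.0 × 0.584 = 92.27 mg
Convert clearance: 28.3 mL/min × 60 min/h ÷ 1000 mL/L = 1.698 L/h
Infusion rate = 1.698 L/h × 0.584 mg/L = 0.9916 mg/h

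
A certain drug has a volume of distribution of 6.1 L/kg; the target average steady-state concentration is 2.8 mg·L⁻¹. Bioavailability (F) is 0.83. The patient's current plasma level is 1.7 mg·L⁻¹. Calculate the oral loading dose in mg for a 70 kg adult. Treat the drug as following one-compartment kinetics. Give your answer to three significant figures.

Vd(total) = 70 kg × 6.1 L/kg = 427.0 L
Concentration deficit ΔC = 2.8 − 1.7 = 1.100 mg/L
LD = Vd × ΔC / F = 427.0 × 1.100 / 0.83 = 565.9 mg

566 mg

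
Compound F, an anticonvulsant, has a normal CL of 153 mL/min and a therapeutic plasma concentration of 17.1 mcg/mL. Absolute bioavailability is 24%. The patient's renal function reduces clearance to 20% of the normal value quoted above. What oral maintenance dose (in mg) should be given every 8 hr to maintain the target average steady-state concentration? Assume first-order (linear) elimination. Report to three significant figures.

1050 mg

CL = 153 mL/min = 153 × 0.06 = 9.180 L/h
Patient clearance = 0.2 × 9.180 = 1.836 L/h
At steady state, dose per interval replaces the amount cleared in that interval: F·D/τ = CL·Css.
D = CL × Css × τ / F = 1.836 × 17.1 × 8 / 0.24 = 1047 mg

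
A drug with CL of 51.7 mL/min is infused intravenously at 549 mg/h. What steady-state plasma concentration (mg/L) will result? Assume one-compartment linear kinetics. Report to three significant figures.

177 mg/L

CL = 51.7 mL/min = 51.7 × 0.06 = 3.102 L/h
Css = rate / CL = 549 / 3.102 = 177.0 mg/L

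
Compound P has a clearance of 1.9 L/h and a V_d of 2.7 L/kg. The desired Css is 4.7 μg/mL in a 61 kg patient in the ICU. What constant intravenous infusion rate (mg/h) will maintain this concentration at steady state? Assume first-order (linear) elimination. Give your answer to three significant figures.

Rate = CL × Css = 1.900 × 4.7 = 8.930 mg/h

8.93 mg/h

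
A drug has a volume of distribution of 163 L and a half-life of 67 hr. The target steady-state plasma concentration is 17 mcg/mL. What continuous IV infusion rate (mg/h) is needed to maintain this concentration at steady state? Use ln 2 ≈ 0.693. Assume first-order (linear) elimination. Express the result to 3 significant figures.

CL = 0.693 × Vd / t½ = 0.693 × 163.0 / 67 = 1.686 L/h
Infusion rate = CL × Css = 1.686 × 17 = 28.66 mg/h

28.7 mg/h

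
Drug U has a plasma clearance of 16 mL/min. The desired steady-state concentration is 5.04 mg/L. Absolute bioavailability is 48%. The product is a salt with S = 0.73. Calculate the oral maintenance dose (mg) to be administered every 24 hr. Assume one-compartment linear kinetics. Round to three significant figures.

331 mg

CL = 16 mL/min × 60/1000 = 0.9600 L/h
At steady state, dose per interval replaces the amount cleared in that interval: F·S·D/τ = CL·Css.
D = CL × Css × τ / F / S = 0.9600 × 5.04 × 24 / 0.48 / 0.73 = 331.4 mg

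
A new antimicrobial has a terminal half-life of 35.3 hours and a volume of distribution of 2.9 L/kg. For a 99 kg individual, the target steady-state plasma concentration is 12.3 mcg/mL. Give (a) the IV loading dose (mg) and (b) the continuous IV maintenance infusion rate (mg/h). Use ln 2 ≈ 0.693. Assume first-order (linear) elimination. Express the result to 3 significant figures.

(a) 3530 mg; (b) 69.3 mg/h

Vd(total) = 99 kg × 2.9 L/kg = 287.1 L
LD = Vd × C = 287.1 × 12.3 = 3531 mg
CL = 0.693 × Vd / t½ = 0.693 × 287.1 / 35.3 = 5.636 L/h
Infusion rate = CL × Css = 5.636 × 12.3 = 69.32 mg/h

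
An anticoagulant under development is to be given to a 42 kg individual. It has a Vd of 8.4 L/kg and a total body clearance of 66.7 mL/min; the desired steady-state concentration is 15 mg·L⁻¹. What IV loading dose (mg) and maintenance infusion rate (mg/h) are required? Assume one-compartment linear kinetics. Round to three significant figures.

(a) 5290 mg; (b) 60.0 mg/h

Vd = 8.4 L/kg × 42 kg = 352.8 L
Loading: fill Vd to C_target → 352.8 L × 15 mg/L = 5292 mg
Convert clearance: 66.7 mL/min × 60 min/h ÷ 1000 mL/L = 4.002 L/h
Maintenance infusion rate = CL × Css = 4.002 × 15 = 60.03 mg/h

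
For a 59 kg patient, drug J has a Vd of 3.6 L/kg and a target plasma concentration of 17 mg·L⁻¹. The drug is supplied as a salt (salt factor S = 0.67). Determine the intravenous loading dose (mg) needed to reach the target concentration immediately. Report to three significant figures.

5390 mg

Vd(total) = 59 kg × 3.6 L/kg = 212.4 L
LD = Vd × C / S = 212.4 × 17.00 / 0.67 = 5389 mg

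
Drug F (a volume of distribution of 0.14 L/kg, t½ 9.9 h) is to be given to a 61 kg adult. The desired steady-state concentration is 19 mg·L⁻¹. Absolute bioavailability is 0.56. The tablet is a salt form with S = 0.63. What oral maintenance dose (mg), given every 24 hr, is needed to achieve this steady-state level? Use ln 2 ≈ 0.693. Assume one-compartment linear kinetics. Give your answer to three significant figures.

Vd(total) = 61 kg × 0.14 L/kg = 8.540 L
CL = 0.693 × Vd / t½ = 0.693 × 8.540 / 9.9 = 0.5978 L/h
D = CL × Css × τ / F / S = 0.5978 × 19 × 24 / 0.56 / 0.63 = 772.7 mg

773 mg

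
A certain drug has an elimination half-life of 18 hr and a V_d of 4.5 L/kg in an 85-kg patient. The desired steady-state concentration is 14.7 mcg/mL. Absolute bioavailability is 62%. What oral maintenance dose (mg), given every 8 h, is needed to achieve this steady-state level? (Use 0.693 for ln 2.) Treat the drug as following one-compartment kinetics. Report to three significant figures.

2790 mg

Vd(total) = 85 kg × 4.5 L/kg = 382.5 L
k = 0.693/18 = 0.03850 h⁻¹, so CL = k·Vd = 0.03850 × 382.5 = 14.73 L/h
D = CL × Css × τ / F = 14.73 × 14.7 × 8 / 0.62 = 2794 mg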